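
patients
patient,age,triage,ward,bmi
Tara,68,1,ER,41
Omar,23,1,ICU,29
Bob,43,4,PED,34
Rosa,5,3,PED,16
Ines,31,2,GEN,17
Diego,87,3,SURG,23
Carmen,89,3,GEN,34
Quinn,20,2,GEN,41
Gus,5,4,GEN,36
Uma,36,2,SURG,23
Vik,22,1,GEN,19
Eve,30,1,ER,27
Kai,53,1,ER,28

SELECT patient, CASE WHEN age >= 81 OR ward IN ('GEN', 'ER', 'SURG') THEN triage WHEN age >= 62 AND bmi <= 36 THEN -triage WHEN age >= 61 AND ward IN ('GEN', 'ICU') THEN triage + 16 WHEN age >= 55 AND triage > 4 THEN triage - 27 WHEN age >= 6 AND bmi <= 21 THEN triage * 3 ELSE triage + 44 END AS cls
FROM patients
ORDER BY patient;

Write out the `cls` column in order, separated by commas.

48, 3, 3, 1, 4, 2, 1, 45, 2, 47, 1, 2, 1

patient=Bob: ELSE → 48
patient=Carmen: age >= 81 OR ward IN ('GEN', 'ER', 'SURG') → 3
patient=Diego: age >= 81 OR ward IN ('GEN', 'ER', 'SURG') → 3
patient=Eve: age >= 81 OR ward IN ('GEN', 'ER', 'SURG') → 1
patient=Gus: age >= 81 OR ward IN ('GEN', 'ER', 'SURG') → 4
patient=Ines: age >= 81 OR ward IN ('GEN', 'ER', 'SURG') → 2
patient=Kai: age >= 81 OR ward IN ('GEN', 'ER', 'SURG') → 1
patient=Omar: ELSE → 45
patient=Quinn: age >= 81 OR ward IN ('GEN', 'ER', 'SURG') → 2
patient=Rosa: ELSE → 47
patient=Tara: age >= 81 OR ward IN ('GEN', 'ER', 'SURG') → 1
patient=Uma: age >= 81 OR ward IN ('GEN', 'ER', 'SURG') → 2
patient=Vik: age >= 81 OR ward IN ('GEN', 'ER', 'SURG') → 1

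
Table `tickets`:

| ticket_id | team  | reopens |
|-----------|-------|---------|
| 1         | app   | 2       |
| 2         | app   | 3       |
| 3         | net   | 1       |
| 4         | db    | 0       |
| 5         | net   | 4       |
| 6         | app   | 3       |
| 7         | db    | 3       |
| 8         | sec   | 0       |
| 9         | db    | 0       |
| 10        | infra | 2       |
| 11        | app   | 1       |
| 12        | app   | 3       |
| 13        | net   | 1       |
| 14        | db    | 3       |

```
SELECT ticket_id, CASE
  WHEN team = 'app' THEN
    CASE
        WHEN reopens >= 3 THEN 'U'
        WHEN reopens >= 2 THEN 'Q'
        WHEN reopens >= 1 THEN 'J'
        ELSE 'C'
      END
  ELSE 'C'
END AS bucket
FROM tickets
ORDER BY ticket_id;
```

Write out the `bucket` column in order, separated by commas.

ticket_id=1: team='app' → inner[reopens >= 2] → Q
ticket_id=2: team='app' → inner[reopens >= 3] → U
ticket_id=3: team='net' → outer ELSE → C
ticket_id=4: team='db' → outer ELSE → C
ticket_id=5: team='net' → outer ELSE → C
ticket_id=6: team='app' → inner[reopens >= 3] → U
ticket_id=7: team='db' → outer ELSE → C
ticket_id=8: team='sec' → outer ELSE → C
ticket_id=9: team='db' → outer ELSE → C
ticket_id=10: team='infra' → outer ELSE → C
ticket_id=11: team='app' → inner[reopens >= 1] → J
ticket_id=12: team='app' → inner[reopens >= 3] → U
ticket_id=13: team='net' → outer ELSE → C
ticket_id=14: team='db' → outer ELSE → C

Q, U, C, C, C, U, C, C, C, C, J, U, C, C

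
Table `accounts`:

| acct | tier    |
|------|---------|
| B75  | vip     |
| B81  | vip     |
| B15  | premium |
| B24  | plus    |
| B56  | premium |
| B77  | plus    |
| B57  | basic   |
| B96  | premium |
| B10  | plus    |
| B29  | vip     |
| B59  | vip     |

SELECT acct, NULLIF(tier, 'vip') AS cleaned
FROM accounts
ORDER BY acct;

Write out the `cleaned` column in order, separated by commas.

acct=B10: tier=plus vs vip: differ → plus
acct=B15: tier=premium vs vip: differ → premium
acct=B24: tier=plus vs vip: differ → plus
acct=B29: tier=vip vs vip: equal → NULL
acct=B56: tier=premium vs vip: differ → premium
acct=B57: tier=basic vs vip: differ → basic
acct=B59: tier=vip vs vip: equal → NULL
acct=B75: tier=vip vs vip: equal → NULL
acct=B77: tier=plus vs vip: differ → plus
acct=B81: tier=vip vs vip: equal → NULL
acct=B96: tier=premium vs vip: differ → premium

plus, premium, plus, NULL, premium, basic, NULL, NULL, plus, NULL, premium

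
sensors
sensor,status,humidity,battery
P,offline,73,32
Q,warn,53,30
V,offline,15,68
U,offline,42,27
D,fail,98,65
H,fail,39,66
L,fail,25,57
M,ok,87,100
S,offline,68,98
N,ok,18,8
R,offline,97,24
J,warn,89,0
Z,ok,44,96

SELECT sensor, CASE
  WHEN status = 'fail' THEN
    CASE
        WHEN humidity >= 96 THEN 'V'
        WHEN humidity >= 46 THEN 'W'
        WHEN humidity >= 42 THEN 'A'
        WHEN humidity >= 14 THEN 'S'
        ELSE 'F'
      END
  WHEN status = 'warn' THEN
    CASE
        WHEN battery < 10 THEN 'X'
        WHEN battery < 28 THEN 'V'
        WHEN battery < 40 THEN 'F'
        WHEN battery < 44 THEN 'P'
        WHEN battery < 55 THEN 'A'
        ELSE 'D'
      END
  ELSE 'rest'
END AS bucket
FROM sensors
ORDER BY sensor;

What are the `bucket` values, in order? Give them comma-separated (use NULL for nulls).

sensor=D: status='fail' → inner[humidity >= 96] → V
sensor=H: status='fail' → inner[humidity >= 14] → S
sensor=J: status='warn' → inner[battery < 10] → X
sensor=L: status='fail' → inner[humidity >= 14] → S
sensor=M: status='ok' → outer ELSE → rest
sensor=N: status='ok' → outer ELSE → rest
sensor=P: status='offline' → outer ELSE → rest
sensor=Q: status='warn' → inner[battery < 40] → F
sensor=R: status='offline' → outer ELSE → rest
sensor=S: status='offline' → outer ELSE → rest
sensor=U: status='offline' → outer ELSE → rest
sensor=V: status='offline' → outer ELSE → rest
sensor=Z: status='ok' → outer ELSE → rest

V, S, X, S, rest, rest, rest, F, rest, rest, rest, rest, rest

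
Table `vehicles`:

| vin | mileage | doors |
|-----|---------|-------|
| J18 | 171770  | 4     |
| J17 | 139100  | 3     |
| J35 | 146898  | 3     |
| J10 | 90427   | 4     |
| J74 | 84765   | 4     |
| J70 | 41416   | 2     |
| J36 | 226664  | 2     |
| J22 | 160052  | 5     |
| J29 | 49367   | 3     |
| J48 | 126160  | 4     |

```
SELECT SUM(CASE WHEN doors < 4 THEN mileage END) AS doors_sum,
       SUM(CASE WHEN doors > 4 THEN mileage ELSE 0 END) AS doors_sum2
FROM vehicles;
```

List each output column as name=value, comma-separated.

[doors_sum: doors < 4]
vin=J18: ✗
vin=J17: ✓ → 139100
vin=J35: ✓ → 146898
vin=J10: ✗
vin=J74: ✗
vin=J70: ✓ → 41416
vin=J36: ✓ → 226664
vin=J22: ✗
vin=J29: ✓ → 49367
vin=J48: ✗
doors_sum = 139100 + 146898 + 41416 + 226664 + 49367 = 603445
—
[doors_sum2: doors > 4]
vin=J18: ✗
vin=J17: ✗
vin=J35: ✗
vin=J10: ✗
vin=J74: ✗
vin=J70: ✗
vin=J36: ✗
vin=J22: ✓ → 160052
vin=J29: ✗
vin=J48: ✗
doors_sum2 = 160052

doors_sum=603445, doors_sum2=160052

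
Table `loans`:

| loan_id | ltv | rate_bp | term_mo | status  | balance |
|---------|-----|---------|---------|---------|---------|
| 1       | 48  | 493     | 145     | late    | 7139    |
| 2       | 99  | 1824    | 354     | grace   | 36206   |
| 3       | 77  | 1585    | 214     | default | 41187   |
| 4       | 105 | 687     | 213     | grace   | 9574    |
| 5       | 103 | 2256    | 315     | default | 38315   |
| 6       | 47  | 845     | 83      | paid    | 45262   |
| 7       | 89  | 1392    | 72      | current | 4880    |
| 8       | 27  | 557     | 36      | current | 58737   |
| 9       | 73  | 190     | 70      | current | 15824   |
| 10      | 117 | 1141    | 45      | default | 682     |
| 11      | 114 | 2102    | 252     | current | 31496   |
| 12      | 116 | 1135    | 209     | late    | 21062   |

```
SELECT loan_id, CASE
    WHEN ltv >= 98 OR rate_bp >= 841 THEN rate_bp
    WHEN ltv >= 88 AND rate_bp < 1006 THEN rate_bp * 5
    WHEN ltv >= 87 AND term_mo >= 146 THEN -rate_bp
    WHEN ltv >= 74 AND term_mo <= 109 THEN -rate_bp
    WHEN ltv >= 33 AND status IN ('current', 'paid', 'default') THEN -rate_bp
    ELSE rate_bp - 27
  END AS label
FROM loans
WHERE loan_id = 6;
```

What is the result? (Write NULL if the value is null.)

loan_id = 6: ltv=47, rate_bp=845, term_mo=83, status=paid, balance=45262.
ltv >= 98 OR rate_bp >= 841 → true → 845

845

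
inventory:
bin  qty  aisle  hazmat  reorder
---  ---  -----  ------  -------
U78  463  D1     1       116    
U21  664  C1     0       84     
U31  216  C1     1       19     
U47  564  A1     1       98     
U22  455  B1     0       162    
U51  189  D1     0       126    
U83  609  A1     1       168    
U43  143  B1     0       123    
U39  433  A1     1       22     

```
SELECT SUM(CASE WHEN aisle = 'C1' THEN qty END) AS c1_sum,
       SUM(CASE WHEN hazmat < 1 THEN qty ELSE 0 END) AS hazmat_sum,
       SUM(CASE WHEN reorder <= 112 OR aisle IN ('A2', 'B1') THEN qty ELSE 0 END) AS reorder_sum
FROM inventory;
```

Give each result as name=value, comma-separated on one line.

c1_sum=880, hazmat_sum=1451, reorder_sum=2475

[c1_sum: aisle = 'C1']
bin=U78: ✗
bin=U21: ✓ → 664
bin=U31: ✓ → 216
bin=U47: ✗
bin=U22: ✗
bin=U51: ✗
bin=U83: ✗
bin=U43: ✗
bin=U39: ✗
c1_sum = 664 + 216 = 880
—
[hazmat_sum: hazmat < 1]
bin=U78: ✗
bin=U21: ✓ → 664
bin=U31: ✗
bin=U47: ✗
bin=U22: ✓ → 455
bin=U51: ✓ → 189
bin=U83: ✗
bin=U43: ✓ → 143
bin=U39: ✗
hazmat_sum = 664 + 455 + 189 + 143 = 1451
—
[reorder_sum: reorder <= 112 OR aisle IN ('A2', 'B1')]
bin=U78: ✗
bin=U21: ✓ → 664
bin=U31: ✓ → 216
bin=U47: ✓ → 564
bin=U22: ✓ → 455
bin=U51: ✗
bin=U83: ✗
bin=U43: ✓ → 143
bin=U39: ✓ → 433
reorder_sum = 664 + 216 + 564 + 455 + 143 + 433 = 2475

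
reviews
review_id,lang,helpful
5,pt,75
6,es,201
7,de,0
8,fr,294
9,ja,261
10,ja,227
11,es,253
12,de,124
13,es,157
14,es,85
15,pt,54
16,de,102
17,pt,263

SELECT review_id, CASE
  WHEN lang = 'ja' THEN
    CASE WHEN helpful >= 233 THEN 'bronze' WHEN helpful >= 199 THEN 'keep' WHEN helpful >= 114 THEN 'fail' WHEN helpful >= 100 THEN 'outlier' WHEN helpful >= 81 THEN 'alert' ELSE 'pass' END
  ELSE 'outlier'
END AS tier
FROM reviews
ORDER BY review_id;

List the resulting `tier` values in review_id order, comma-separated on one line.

outlier, outlier, outlier, outlier, bronze, keep, outlier, outlier, outlier, outlier, outlier, outlier, outlier

review_id=5: lang='pt' → outer ELSE → outlier
review_id=6: lang='es' → outer ELSE → outlier
review_id=7: lang='de' → outer ELSE → outlier
review_id=8: lang='fr' → outer ELSE → outlier
review_id=9: lang='ja' → inner[helpful >= 233] → bronze
review_id=10: lang='ja' → inner[helpful >= 199] → keep
review_id=11: lang='es' → outer ELSE → outlier
review_id=12: lang='de' → outer ELSE → outlier
review_id=13: lang='es' → outer ELSE → outlier
review_id=14: lang='es' → outer ELSE → outlier
review_id=15: lang='pt' → outer ELSE → outlier
review_id=16: lang='de' → outer ELSE → outlier
review_id=17: lang='pt' → outer ELSE → outlier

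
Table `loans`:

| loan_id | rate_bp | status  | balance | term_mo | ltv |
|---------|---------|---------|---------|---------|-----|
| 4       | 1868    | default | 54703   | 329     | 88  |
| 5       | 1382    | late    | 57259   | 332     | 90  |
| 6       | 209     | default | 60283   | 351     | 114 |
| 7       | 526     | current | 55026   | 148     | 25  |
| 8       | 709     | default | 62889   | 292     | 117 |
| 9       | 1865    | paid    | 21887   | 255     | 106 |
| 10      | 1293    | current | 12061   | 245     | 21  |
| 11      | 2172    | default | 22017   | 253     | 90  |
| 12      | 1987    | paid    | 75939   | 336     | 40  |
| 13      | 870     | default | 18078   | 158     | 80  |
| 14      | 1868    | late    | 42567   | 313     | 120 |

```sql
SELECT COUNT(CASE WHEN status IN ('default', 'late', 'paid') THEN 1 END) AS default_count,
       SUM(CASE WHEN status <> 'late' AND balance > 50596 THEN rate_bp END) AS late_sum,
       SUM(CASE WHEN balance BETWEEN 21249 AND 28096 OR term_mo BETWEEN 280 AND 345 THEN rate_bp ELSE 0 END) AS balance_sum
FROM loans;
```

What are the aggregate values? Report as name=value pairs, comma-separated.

default_count=9, late_sum=5299, balance_sum=11851

[default_count: status IN ('default', 'late', 'paid')]
loan_id=4: ✓ → 1
loan_id=5: ✓ → 1
loan_id=6: ✓ → 1
loan_id=7: ✗
loan_id=8: ✓ → 1
loan_id=9: ✓ → 1
loan_id=10: ✗
loan_id=11: ✓ → 1
loan_id=12: ✓ → 1
loan_id=13: ✓ → 1
loan_id=14: ✓ → 1
default_count = COUNT(1, 1, 1, 1, 1, 1, 1, 1, 1) = 9
—
[late_sum: status <> 'late' AND balance > 50596]
loan_id=4: ✓ → 1868
loan_id=5: ✗
loan_id=6: ✓ → 209
loan_id=7: ✓ → 526
loan_id=8: ✓ → 709
loan_id=9: ✗
loan_id=10: ✗
loan_id=11: ✗
loan_id=12: ✓ → 1987
loan_id=13: ✗
loan_id=14: ✗
late_sum = 1868 + 209 + 526 + 709 + 1987 = 5299
—
[balance_sum: balance BETWEEN 21249 AND 28096 OR term_mo BETWEEN 280 AND 345]
loan_id=4: ✓ → 1868
loan_id=5: ✓ → 1382
loan_id=6: ✗
loan_id=7: ✗
loan_id=8: ✓ → 709
loan_id=9: ✓ → 1865
loan_id=10: ✗
loan_id=11: ✓ → 2172
loan_id=12: ✓ → 1987
loan_id=13: ✗
loan_id=14: ✓ → 1868
balance_sum = 1868 + 1382 + 709 + 1865 + 2172 + 1987 + 1868 = 11851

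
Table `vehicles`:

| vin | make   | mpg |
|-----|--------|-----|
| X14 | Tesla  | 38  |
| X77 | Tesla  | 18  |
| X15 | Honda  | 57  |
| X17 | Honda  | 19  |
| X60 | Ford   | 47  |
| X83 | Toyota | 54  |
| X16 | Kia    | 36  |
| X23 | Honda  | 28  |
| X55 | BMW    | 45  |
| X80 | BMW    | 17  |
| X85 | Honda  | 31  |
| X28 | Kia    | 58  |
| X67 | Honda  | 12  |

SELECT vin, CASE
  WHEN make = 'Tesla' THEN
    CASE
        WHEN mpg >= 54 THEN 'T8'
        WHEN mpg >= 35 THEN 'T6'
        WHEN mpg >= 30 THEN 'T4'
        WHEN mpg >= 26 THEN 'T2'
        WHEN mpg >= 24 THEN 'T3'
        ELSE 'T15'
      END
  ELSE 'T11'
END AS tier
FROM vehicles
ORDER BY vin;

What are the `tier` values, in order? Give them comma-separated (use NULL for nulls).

T6, T11, T11, T11, T11, T11, T11, T11, T11, T15, T11, T11, T11

vin=X14: make='Tesla' → inner[mpg >= 35] → T6
vin=X15: make='Honda' → outer ELSE → T11
vin=X16: make='Kia' → outer ELSE → T11
vin=X17: make='Honda' → outer ELSE → T11
vin=X23: make='Honda' → outer ELSE → T11
vin=X28: make='Kia' → outer ELSE → T11
vin=X55: make='BMW' → outer ELSE → T11
vin=X60: make='Ford' → outer ELSE → T11
vin=X67: make='Honda' → outer ELSE → T11
vin=X77: make='Tesla' → inner[ELSE] → T15
vin=X80: make='BMW' → outer ELSE → T11
vin=X83: make='Toyota' → outer ELSE → T11
vin=X85: make='Honda' → outer ELSE → T11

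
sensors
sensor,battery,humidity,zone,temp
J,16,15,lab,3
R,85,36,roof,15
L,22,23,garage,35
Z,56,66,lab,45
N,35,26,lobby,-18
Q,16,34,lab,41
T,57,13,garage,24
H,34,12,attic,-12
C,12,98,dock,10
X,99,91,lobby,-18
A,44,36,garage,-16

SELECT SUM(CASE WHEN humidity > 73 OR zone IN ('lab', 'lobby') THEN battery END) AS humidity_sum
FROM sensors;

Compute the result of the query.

234

sensor=J: ✓ → 16
sensor=R: ✗
sensor=L: ✗
sensor=Z: ✓ → 56
sensor=N: ✓ → 35
sensor=Q: ✓ → 16
sensor=T: ✗
sensor=H: ✗
sensor=C: ✓ → 12
sensor=X: ✓ → 99
sensor=A: ✗
humidity_sum = 16 + 56 + 35 + 16 + 12 + 99 = 234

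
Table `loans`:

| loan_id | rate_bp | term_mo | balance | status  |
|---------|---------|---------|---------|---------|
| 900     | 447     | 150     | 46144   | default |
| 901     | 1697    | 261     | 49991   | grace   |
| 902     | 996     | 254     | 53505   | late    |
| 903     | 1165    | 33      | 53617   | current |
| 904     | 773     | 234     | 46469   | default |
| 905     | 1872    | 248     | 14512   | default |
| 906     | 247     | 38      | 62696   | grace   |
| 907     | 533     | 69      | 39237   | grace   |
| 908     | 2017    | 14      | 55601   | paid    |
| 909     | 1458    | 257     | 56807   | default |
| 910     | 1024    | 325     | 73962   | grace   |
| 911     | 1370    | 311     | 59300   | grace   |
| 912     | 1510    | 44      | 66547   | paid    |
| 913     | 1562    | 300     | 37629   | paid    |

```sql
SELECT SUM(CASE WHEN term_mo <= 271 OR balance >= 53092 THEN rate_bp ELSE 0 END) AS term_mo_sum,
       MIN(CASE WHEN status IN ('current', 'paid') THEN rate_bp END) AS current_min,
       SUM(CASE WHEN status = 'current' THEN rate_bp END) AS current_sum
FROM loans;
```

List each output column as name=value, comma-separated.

term_mo_sum=15109, current_min=1165, current_sum=1165

[term_mo_sum: term_mo <= 271 OR balance >= 53092]
loan_id=900: ✓ → 447
loan_id=901: ✓ → 1697
loan_id=902: ✓ → 996
loan_id=903: ✓ → 1165
loan_id=904: ✓ → 773
loan_id=905: ✓ → 1872
loan_id=906: ✓ → 247
loan_id=907: ✓ → 533
loan_id=908: ✓ → 2017
loan_id=909: ✓ → 1458
loan_id=910: ✓ → 1024
loan_id=911: ✓ → 1370
loan_id=912: ✓ → 1510
loan_id=913: ✗
term_mo_sum = 447 + 1697 + 996 + 1165 + 773 + 1872 + 247 + 533 + 2017 + 1458 + 1024 + 1370 + 1510 = 15109
—
[current_min: status IN ('current', 'paid')]
loan_id=900: ✗
loan_id=901: ✗
loan_id=902: ✗
loan_id=903: ✓ → 1165
loan_id=904: ✗
loan_id=905: ✗
loan_id=906: ✗
loan_id=907: ✗
loan_id=908: ✓ → 2017
loan_id=909: ✗
loan_id=910: ✗
loan_id=911: ✗
loan_id=912: ✓ → 1510
loan_id=913: ✓ → 1562
current_min = MIN(1165, 2017, 1510, 1562) = 1165
—
[current_sum: status = 'current']
loan_id=900: ✗
loan_id=901: ✗
loan_id=902: ✗
loan_id=903: ✓ → 1165
loan_id=904: ✗
loan_id=905: ✗
loan_id=906: ✗
loan_id=907: ✗
loan_id=908: ✗
loan_id=909: ✗
loan_id=910: ✗
loan_id=911: ✗
loan_id=912: ✗
loan_id=913: ✗
current_sum = 1165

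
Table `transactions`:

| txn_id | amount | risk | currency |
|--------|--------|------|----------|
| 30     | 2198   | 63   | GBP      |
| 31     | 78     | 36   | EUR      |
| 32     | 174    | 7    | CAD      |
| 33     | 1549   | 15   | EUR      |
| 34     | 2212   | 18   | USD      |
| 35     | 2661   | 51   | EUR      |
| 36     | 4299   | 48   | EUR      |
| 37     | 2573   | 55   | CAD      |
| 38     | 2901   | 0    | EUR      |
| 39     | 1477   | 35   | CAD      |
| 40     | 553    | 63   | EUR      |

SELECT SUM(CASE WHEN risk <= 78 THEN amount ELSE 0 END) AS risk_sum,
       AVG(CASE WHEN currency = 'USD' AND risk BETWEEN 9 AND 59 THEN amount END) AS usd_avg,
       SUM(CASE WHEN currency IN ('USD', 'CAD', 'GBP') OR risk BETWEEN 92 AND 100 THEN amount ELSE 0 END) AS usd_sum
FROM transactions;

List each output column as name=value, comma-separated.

[risk_sum: risk <= 78]
txn_id=30: ✓ → 2198
txn_id=31: ✓ → 78
txn_id=32: ✓ → 174
txn_id=33: ✓ → 1549
txn_id=34: ✓ → 2212
txn_id=35: ✓ → 2661
txn_id=36: ✓ → 4299
txn_id=37: ✓ → 2573
txn_id=38: ✓ → 2901
txn_id=39: ✓ → 1477
txn_id=40: ✓ → 553
risk_sum = 2198 + 78 + 174 + 1549 + 2212 + 2661 + 4299 + 2573 + 2901 + 1477 + 553 = 20675
—
[usd_avg: currency = 'USD' AND risk BETWEEN 9 AND 59]
txn_id=30: ✗
txn_id=31: ✗
txn_id=32: ✗
txn_id=33: ✗
txn_id=34: ✓ → 2212
txn_id=35: ✗
txn_id=36: ✗
txn_id=37: ✗
txn_id=38: ✗
txn_id=39: ✗
txn_id=40: ✗
usd_avg = 2212
—
[usd_sum: currency IN ('USD', 'CAD', 'GBP') OR risk BETWEEN 92 AND 100]
txn_id=30: ✓ → 2198
txn_id=31: ✗
txn_id=32: ✓ → 174
txn_id=33: ✗
txn_id=34: ✓ → 2212
txn_id=35: ✗
txn_id=36: ✗
txn_id=37: ✓ → 2573
txn_id=38: ✗
txn_id=39: ✓ → 1477
txn_id=40: ✗
usd_sum = 2198 + 174 + 2212 + 2573 + 1477 = 8634

risk_sum=20675, usd_avg=2212, usd_sum=8634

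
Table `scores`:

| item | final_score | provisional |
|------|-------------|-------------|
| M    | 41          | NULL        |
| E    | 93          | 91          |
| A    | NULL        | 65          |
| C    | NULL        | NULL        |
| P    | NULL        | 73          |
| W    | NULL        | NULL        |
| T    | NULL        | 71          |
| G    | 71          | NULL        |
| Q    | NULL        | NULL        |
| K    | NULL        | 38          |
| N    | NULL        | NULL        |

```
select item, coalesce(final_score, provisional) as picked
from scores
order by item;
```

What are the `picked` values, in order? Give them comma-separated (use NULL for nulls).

item=A: final_score=NULL, provisional=65 → 65
item=C: final_score=NULL, provisional=NULL (all NULL) → NULL
item=E: final_score=93 → 93
item=G: final_score=71 → 71
item=K: final_score=NULL, provisional=38 → 38
item=M: final_score=41 → 41
item=N: final_score=NULL, provisional=NULL (all NULL) → NULL
item=P: final_score=NULL, provisional=73 → 73
item=Q: final_score=NULL, provisional=NULL (all NULL) → NULL
item=T: final_score=NULL, provisional=71 → 71
item=W: final_score=NULL, provisional=NULL (all NULL) → NULL

65, NULL, 93, 71, 38, 41, NULL, 73, NULL, 71, NULL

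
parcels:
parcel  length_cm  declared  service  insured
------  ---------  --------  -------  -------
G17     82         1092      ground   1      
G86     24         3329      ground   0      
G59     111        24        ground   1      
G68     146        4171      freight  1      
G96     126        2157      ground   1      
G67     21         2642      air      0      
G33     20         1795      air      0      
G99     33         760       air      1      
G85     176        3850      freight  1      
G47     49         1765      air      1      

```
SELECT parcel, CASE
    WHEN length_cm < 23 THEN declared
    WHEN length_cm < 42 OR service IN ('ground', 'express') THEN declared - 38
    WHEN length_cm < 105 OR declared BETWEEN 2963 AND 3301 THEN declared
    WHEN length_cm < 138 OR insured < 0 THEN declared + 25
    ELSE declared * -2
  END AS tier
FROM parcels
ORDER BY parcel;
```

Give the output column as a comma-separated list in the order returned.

1054, 1795, 1765, -14, 2642, -8342, -7700, 3291, 2119, 722

parcel=G17: length_cm < 42 OR service IN ('ground', 'express') → 1054
parcel=G33: length_cm < 23 → 1795
parcel=G47: length_cm < 105 OR declared BETWEEN 2963 AND 3301 → 1765
parcel=G59: length_cm < 42 OR service IN ('ground', 'express') → -14
parcel=G67: length_cm < 23 → 2642
parcel=G68: ELSE → -8342
parcel=G85: ELSE → -7700
parcel=G86: length_cm < 42 OR service IN ('ground', 'express') → 3291
parcel=G96: length_cm < 42 OR service IN ('ground', 'express') → 2119
parcel=G99: length_cm < 42 OR service IN ('ground', 'express') → 722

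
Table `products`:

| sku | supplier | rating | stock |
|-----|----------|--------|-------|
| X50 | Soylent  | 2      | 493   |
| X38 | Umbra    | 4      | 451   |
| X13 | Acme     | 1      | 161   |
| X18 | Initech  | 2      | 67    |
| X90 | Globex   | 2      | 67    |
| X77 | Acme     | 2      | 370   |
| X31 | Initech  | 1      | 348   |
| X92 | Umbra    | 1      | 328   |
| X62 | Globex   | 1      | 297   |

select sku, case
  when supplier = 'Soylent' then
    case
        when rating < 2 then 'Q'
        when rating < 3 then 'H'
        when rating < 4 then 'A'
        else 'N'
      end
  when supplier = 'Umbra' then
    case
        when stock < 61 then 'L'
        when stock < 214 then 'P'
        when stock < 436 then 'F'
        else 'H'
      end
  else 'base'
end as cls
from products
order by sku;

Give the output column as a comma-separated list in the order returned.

base, base, base, H, H, base, base, base, F

sku=X13: supplier='Acme' → outer ELSE → base
sku=X18: supplier='Initech' → outer ELSE → base
sku=X31: supplier='Initech' → outer ELSE → base
sku=X38: supplier='Umbra' → inner[ELSE] → H
sku=X50: supplier='Soylent' → inner[rating < 3] → H
sku=X62: supplier='Globex' → outer ELSE → base
sku=X77: supplier='Acme' → outer ELSE → base
sku=X90: supplier='Globex' → outer ELSE → base
sku=X92: supplier='Umbra' → inner[stock < 436] → F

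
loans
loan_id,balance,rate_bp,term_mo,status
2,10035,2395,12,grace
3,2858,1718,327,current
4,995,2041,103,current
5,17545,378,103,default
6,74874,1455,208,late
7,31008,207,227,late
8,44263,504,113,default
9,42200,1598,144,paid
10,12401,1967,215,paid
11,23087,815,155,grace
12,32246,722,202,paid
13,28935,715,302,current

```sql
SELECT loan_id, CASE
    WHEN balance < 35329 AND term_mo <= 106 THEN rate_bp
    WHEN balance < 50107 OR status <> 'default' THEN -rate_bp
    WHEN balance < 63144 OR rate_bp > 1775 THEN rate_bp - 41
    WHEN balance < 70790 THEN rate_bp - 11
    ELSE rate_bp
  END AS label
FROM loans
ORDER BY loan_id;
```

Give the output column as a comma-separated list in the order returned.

2395, -1718, 2041, 378, -1455, -207, -504, -1598, -1967, -815, -722, -715

loan_id=2: balance < 35329 AND term_mo <= 106 → 2395
loan_id=3: balance < 50107 OR status <> 'default' → -1718
loan_id=4: balance < 35329 AND term_mo <= 106 → 2041
loan_id=5: balance < 35329 AND term_mo <= 106 → 378
loan_id=6: balance < 50107 OR status <> 'default' → -1455
loan_id=7: balance < 50107 OR status <> 'default' → -207
loan_id=8: balance < 50107 OR status <> 'default' → -504
loan_id=9: balance < 50107 OR status <> 'default' → -1598
loan_id=10: balance < 50107 OR status <> 'default' → -1967
loan_id=11: balance < 50107 OR status <> 'default' → -815
loan_id=12: balance < 50107 OR status <> 'default' → -722
loan_id=13: balance < 50107 OR status <> 'default' → -715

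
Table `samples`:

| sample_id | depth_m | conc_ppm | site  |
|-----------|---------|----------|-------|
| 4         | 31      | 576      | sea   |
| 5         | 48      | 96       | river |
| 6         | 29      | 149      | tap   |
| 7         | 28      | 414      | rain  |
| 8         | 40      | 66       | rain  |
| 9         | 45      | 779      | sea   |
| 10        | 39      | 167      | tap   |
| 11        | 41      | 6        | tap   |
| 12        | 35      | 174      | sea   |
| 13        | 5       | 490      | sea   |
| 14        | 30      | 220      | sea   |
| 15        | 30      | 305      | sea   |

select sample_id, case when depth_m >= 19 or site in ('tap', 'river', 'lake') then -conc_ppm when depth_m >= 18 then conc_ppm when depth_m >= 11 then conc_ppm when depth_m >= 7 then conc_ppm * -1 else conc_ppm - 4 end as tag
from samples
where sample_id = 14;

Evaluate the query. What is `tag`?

-220

sample_id = 14: depth_m=30, conc_ppm=220, site=sea.
depth_m >= 19 or site in ('tap', 'river', 'lake') → true → -220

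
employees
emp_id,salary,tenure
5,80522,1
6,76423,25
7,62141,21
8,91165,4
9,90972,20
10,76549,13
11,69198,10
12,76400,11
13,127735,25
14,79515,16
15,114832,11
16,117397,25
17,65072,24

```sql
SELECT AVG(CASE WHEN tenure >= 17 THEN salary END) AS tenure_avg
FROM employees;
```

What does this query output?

89956.6666666667

emp_id=5: ✗
emp_id=6: ✓ → 76423
emp_id=7: ✓ → 62141
emp_id=8: ✗
emp_id=9: ✓ → 90972
emp_id=10: ✗
emp_id=11: ✗
emp_id=12: ✗
emp_id=13: ✓ → 127735
emp_id=14: ✗
emp_id=15: ✗
emp_id=16: ✓ → 117397
emp_id=17: ✓ → 65072
tenure_avg = (76423 + 62141 + 90972 + 127735 + 117397 + 65072) / 6 = 89956.6666666667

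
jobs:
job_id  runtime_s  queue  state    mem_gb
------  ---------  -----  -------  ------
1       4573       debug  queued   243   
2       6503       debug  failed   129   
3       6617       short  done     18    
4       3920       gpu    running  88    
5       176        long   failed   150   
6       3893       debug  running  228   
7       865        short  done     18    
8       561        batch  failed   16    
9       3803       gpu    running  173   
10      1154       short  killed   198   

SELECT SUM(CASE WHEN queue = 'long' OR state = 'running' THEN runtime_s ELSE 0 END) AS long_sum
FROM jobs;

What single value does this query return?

11792

job_id=1: ✗
job_id=2: ✗
job_id=3: ✗
job_id=4: ✓ → 3920
job_id=5: ✓ → 176
job_id=6: ✓ → 3893
job_id=7: ✗
job_id=8: ✗
job_id=9: ✓ → 3803
job_id=10: ✗
long_sum = 3920 + 176 + 3893 + 3803 = 11792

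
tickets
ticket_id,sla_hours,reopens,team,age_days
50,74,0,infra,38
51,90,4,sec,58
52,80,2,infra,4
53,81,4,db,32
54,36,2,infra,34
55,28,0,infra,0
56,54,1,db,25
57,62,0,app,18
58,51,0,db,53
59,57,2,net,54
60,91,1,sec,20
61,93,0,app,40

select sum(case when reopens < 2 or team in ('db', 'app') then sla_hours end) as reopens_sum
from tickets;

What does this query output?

534

ticket_id=50: ✓ → 74
ticket_id=51: ✗
ticket_id=52: ✗
ticket_id=53: ✓ → 81
ticket_id=54: ✗
ticket_id=55: ✓ → 28
ticket_id=56: ✓ → 54
ticket_id=57: ✓ → 62
ticket_id=58: ✓ → 51
ticket_id=59: ✗
ticket_id=60: ✓ → 91
ticket_id=61: ✓ → 93
reopens_sum = 74 + 81 + 28 + 54 + 62 + 51 + 91 + 93 = 534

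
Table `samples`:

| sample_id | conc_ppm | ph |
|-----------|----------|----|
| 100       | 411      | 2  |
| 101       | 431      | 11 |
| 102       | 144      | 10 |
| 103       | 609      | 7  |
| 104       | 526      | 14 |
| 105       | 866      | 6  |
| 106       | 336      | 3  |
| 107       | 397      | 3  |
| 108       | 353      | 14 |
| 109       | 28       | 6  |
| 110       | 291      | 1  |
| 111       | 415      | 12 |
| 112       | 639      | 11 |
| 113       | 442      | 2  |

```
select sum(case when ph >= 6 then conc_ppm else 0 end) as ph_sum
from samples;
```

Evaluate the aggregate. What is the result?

sample_id=100: ✗
sample_id=101: ✓ → 431
sample_id=102: ✓ → 144
sample_id=103: ✓ → 609
sample_id=104: ✓ → 526
sample_id=105: ✓ → 866
sample_id=106: ✗
sample_id=107: ✗
sample_id=108: ✓ → 353
sample_id=109: ✓ → 28
sample_id=110: ✗
sample_id=111: ✓ → 415
sample_id=112: ✓ → 639
sample_id=113: ✗
ph_sum = 431 + 144 + 609 + 526 + 866 + 353 + 28 + 415 + 639 = 4011

4011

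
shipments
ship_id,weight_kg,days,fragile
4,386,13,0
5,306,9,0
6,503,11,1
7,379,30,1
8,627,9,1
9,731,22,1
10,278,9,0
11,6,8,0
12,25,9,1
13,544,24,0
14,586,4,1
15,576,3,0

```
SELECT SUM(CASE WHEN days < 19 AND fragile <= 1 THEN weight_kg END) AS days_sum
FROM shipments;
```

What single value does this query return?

3293

ship_id=4: ✓ → 386
ship_id=5: ✓ → 306
ship_id=6: ✓ → 503
ship_id=7: ✗
ship_id=8: ✓ → 627
ship_id=9: ✗
ship_id=10: ✓ → 278
ship_id=11: ✓ → 6
ship_id=12: ✓ → 25
ship_id=13: ✗
ship_id=14: ✓ → 586
ship_id=15: ✓ → 576
days_sum = 386 + 306 + 503 + 627 + 278 + 6 + 25 + 586 + 576 = 3293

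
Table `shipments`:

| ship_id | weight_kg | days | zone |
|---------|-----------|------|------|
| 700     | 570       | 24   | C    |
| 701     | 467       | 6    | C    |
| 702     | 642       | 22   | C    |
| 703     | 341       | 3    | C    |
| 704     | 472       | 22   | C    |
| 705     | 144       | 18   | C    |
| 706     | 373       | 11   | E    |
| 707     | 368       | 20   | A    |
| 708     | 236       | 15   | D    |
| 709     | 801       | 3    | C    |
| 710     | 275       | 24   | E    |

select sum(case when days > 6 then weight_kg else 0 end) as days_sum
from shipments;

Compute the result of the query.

3080

ship_id=700: ✓ → 570
ship_id=701: ✗
ship_id=702: ✓ → 642
ship_id=703: ✗
ship_id=704: ✓ → 472
ship_id=705: ✓ → 144
ship_id=706: ✓ → 373
ship_id=707: ✓ → 368
ship_id=708: ✓ → 236
ship_id=709: ✗
ship_id=710: ✓ → 275
days_sum = 570 + 642 + 472 + 144 + 373 + 368 + 236 + 275 = 3080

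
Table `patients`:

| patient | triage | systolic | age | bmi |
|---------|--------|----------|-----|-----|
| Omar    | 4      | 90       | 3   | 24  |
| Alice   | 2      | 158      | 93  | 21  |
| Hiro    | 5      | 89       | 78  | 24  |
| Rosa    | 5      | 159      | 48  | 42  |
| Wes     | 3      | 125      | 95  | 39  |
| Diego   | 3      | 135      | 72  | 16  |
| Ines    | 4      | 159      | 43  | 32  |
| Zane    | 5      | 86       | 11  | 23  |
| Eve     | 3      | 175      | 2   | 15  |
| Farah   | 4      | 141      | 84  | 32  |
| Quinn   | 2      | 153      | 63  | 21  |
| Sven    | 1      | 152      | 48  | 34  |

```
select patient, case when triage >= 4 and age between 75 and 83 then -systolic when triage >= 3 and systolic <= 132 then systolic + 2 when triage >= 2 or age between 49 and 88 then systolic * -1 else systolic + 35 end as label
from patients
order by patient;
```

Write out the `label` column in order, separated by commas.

patient=Alice: triage >= 2 or age between 49 and 88 → -158
patient=Diego: triage >= 2 or age between 49 and 88 → -135
patient=Eve: triage >= 2 or age between 49 and 88 → -175
patient=Farah: triage >= 2 or age between 49 and 88 → -141
patient=Hiro: triage >= 4 and age between 75 and 83 → -89
patient=Ines: triage >= 2 or age between 49 and 88 → -159
patient=Omar: triage >= 3 and systolic <= 132 → 92
patient=Quinn: triage >= 2 or age between 49 and 88 → -153
patient=Rosa: triage >= 2 or age between 49 and 88 → -159
patient=Sven: ELSE → 187
patient=Wes: triage >= 3 and systolic <= 132 → 127
patient=Zane: triage >= 3 and systolic <= 132 → 88

-158, -135, -175, -141, -89, -159, 92, -153, -159, 187, 127, 88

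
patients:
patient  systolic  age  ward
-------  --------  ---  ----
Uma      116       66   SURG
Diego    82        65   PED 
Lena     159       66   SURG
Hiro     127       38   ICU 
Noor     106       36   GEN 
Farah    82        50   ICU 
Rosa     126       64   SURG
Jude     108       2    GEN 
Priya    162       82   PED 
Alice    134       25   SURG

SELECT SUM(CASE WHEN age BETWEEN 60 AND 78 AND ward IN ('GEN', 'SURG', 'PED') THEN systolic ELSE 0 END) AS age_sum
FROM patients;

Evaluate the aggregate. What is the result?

patient=Uma: ✓ → 116
patient=Diego: ✓ → 82
patient=Lena: ✓ → 159
patient=Hiro: ✗
patient=Noor: ✗
patient=Farah: ✗
patient=Rosa: ✓ → 126
patient=Jude: ✗
patient=Priya: ✗
patient=Alice: ✗
age_sum = 116 + 82 + 159 + 126 = 483

483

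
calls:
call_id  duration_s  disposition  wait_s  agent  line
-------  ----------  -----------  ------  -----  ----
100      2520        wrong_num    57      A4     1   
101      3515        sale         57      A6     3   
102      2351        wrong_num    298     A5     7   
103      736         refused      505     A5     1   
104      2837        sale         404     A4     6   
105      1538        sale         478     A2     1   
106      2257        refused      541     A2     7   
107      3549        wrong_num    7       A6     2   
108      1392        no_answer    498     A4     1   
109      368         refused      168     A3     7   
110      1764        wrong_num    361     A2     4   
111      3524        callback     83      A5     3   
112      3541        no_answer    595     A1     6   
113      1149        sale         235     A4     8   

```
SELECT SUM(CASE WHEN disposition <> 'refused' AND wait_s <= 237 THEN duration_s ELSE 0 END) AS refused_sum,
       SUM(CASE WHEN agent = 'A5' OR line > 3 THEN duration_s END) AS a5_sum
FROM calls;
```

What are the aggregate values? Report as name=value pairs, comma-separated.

refused_sum=14257, a5_sum=18527

[refused_sum: disposition <> 'refused' AND wait_s <= 237]
call_id=100: ✓ → 2520
call_id=101: ✓ → 3515
call_id=102: ✗
call_id=103: ✗
call_id=104: ✗
call_id=105: ✗
call_id=106: ✗
call_id=107: ✓ → 3549
call_id=108: ✗
call_id=109: ✗
call_id=110: ✗
call_id=111: ✓ → 3524
call_id=112: ✗
call_id=113: ✓ → 1149
refused_sum = 2520 + 3515 + 3549 + 3524 + 1149 = 14257
—
[a5_sum: agent = 'A5' OR line > 3]
call_id=100: ✗
call_id=101: ✗
call_id=102: ✓ → 2351
call_id=103: ✓ → 736
call_id=104: ✓ → 2837
call_id=105: ✗
call_id=106: ✓ → 2257
call_id=107: ✗
call_id=108: ✗
call_id=109: ✓ → 368
call_id=110: ✓ → 1764
call_id=111: ✓ → 3524
call_id=112: ✓ → 3541
call_id=113: ✓ → 1149
a5_sum = 2351 + 736 + 2837 + 2257 + 368 + 1764 + 3524 + 3541 + 1149 = 18527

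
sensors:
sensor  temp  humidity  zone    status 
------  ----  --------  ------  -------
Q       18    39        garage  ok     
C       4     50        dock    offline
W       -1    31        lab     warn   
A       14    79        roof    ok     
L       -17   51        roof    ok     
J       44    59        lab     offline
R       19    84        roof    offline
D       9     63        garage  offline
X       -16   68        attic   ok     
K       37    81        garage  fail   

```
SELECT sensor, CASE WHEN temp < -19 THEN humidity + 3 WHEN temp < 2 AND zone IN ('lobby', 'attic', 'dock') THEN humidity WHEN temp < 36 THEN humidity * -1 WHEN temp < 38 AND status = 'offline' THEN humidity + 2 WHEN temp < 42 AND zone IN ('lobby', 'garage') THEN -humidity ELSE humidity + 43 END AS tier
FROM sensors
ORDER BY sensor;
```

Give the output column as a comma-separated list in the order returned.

-79, -50, -63, 102, -81, -51, -39, -84, -31, 68

sensor=A: temp < 36 → -79
sensor=C: temp < 36 → -50
sensor=D: temp < 36 → -63
sensor=J: ELSE → 102
sensor=K: temp < 42 AND zone IN ('lobby', 'garage') → -81
sensor=L: temp < 36 → -51
sensor=Q: temp < 36 → -39
sensor=R: temp < 36 → -84
sensor=W: temp < 36 → -31
sensor=X: temp < 2 AND zone IN ('lobby', 'attic', 'dock') → 68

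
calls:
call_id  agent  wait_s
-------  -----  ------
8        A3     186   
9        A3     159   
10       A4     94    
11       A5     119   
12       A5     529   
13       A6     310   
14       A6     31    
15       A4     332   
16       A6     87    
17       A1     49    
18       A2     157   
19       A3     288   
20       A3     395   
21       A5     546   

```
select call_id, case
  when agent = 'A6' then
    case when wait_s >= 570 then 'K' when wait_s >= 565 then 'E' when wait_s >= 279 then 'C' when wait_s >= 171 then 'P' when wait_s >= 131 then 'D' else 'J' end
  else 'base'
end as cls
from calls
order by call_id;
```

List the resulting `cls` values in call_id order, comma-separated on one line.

call_id=8: agent='A3' → outer ELSE → base
call_id=9: agent='A3' → outer ELSE → base
call_id=10: agent='A4' → outer ELSE → base
call_id=11: agent='A5' → outer ELSE → base
call_id=12: agent='A5' → outer ELSE → base
call_id=13: agent='A6' → inner[wait_s >= 279] → C
call_id=14: agent='A6' → inner[ELSE] → J
call_id=15: agent='A4' → outer ELSE → base
call_id=16: agent='A6' → inner[ELSE] → J
call_id=17: agent='A1' → outer ELSE → base
call_id=18: agent='A2' → outer ELSE → base
call_id=19: agent='A3' → outer ELSE → base
call_id=20: agent='A3' → outer ELSE → base
call_id=21: agent='A5' → outer ELSE → base

base, base, base, base, base, C, J, base, J, base, base, base, base, base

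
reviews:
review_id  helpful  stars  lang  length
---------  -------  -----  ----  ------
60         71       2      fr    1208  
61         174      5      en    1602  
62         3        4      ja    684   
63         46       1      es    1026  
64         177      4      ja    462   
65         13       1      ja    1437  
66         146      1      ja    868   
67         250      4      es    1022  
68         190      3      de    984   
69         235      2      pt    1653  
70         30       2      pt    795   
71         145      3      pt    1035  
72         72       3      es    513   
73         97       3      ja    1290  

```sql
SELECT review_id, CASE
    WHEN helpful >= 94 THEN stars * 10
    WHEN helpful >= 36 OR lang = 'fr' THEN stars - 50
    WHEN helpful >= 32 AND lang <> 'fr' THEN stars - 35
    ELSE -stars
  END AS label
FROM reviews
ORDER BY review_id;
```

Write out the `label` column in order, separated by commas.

-48, 50, -4, -49, 40, -1, 10, 40, 30, 20, -2, 30, -47, 30

review_id=60: helpful >= 36 OR lang = 'fr' → -48
review_id=61: helpful >= 94 → 50
review_id=62: ELSE → -4
review_id=63: helpful >= 36 OR lang = 'fr' → -49
review_id=64: helpful >= 94 → 40
review_id=65: ELSE → -1
review_id=66: helpful >= 94 → 10
review_id=67: helpful >= 94 → 40
review_id=68: helpful >= 94 → 30
review_id=69: helpful >= 94 → 20
review_id=70: ELSE → -2
review_id=71: helpful >= 94 → 30
review_id=72: helpful >= 36 OR lang = 'fr' → -47
review_id=73: helpful >= 94 → 30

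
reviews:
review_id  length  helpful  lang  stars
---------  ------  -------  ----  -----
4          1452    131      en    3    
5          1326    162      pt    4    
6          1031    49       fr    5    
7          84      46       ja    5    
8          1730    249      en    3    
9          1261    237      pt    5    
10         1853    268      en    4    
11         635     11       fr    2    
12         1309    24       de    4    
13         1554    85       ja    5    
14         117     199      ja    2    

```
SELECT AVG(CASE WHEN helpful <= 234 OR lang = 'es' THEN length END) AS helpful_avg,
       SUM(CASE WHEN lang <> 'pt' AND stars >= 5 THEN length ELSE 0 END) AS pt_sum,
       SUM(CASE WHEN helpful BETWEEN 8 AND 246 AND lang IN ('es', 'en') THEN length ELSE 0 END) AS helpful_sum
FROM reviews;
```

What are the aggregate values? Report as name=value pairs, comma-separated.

[helpful_avg: helpful <= 234 OR lang = 'es']
review_id=4: ✓ → 1452
review_id=5: ✓ → 1326
review_id=6: ✓ → 1031
review_id=7: ✓ → 84
review_id=8: ✗
review_id=9: ✗
review_id=10: ✗
review_id=11: ✓ → 635
review_id=12: ✓ → 1309
review_id=13: ✓ → 1554
review_id=14: ✓ → 117
helpful_avg = (1452 + 1326 + 1031 + 84 + 635 + 1309 + 1554 + 117) / 8 = 938.5
—
[pt_sum: lang <> 'pt' AND stars >= 5]
review_id=4: ✗
review_id=5: ✗
review_id=6: ✓ → 1031
review_id=7: ✓ → 84
review_id=8: ✗
review_id=9: ✗
review_id=10: ✗
review_id=11: ✗
review_id=12: ✗
review_id=13: ✓ → 1554
review_id=14: ✗
pt_sum = 1031 + 84 + 1554 = 2669
—
[helpful_sum: helpful BETWEEN 8 AND 246 AND lang IN ('es', 'en')]
review_id=4: ✓ → 1452
review_id=5: ✗
review_id=6: ✗
review_id=7: ✗
review_id=8: ✗
review_id=9: ✗
review_id=10: ✗
review_id=11: ✗
review_id=12: ✗
review_id=13: ✗
review_id=14: ✗
helpful_sum = 1452

helpful_avg=938.5, pt_sum=2669, helpful_sum=1452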